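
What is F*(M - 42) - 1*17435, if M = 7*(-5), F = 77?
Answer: -23364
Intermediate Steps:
M = -35
F*(M - 42) - 1*17435 = 77*(-35 - 42) - 1*17435 = 77*(-77) - 17435 = -5929 - 17435 = -23364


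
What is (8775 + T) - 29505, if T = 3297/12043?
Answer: -249648093/12043 ≈ -20730.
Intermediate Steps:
T = 3297/12043 (T = 3297*(1/12043) = 3297/12043 ≈ 0.27377)
(8775 + T) - 29505 = (8775 + 3297/12043) - 29505 = 105680622/12043 - 29505 = -249648093/12043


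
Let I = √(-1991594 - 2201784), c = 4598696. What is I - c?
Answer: -4598696 + I*√4193378 ≈ -4.5987e+6 + 2047.8*I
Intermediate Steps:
I = I*√4193378 (I = √(-4193378) = I*√4193378 ≈ 2047.8*I)
I - c = I*√4193378 - 1*4598696 = I*√4193378 - 4598696 = -4598696 + I*√4193378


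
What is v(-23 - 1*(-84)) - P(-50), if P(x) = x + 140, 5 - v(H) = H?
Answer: -146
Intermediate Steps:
v(H) = 5 - H
P(x) = 140 + x
v(-23 - 1*(-84)) - P(-50) = (5 - (-23 - 1*(-84))) - (140 - 50) = (5 - (-23 + 84)) - 1*90 = (5 - 1*61) - 90 = (5 - 61) - 90 = -56 - 90 = -146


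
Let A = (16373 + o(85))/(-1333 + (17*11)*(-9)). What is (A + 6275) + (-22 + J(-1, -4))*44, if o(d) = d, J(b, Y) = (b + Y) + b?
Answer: 584355/116 ≈ 5037.5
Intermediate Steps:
J(b, Y) = Y + 2*b (J(b, Y) = (Y + b) + b = Y + 2*b)
A = -633/116 (A = (16373 + 85)/(-1333 + (17*11)*(-9)) = 16458/(-1333 + 187*(-9)) = 16458/(-1333 - 1683) = 16458/(-3016) = 16458*(-1/3016) = -633/116 ≈ -5.4569)
(A + 6275) + (-22 + J(-1, -4))*44 = (-633/116 + 6275) + (-22 + (-4 + 2*(-1)))*44 = 727267/116 + (-22 + (-4 - 2))*44 = 727267/116 + (-22 - 6)*44 = 727267/116 - 28*44 = 727267/116 - 1232 = 584355/116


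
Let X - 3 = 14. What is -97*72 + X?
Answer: -6967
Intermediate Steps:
X = 17 (X = 3 + 14 = 17)
-97*72 + X = -97*72 + 17 = -6984 + 17 = -6967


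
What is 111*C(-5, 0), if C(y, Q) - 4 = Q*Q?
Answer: 444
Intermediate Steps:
C(y, Q) = 4 + Q² (C(y, Q) = 4 + Q*Q = 4 + Q²)
111*C(-5, 0) = 111*(4 + 0²) = 111*(4 + 0) = 111*4 = 444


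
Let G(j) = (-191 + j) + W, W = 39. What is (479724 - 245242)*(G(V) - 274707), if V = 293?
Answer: -64380784812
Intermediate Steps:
G(j) = -152 + j (G(j) = (-191 + j) + 39 = -152 + j)
(479724 - 245242)*(G(V) - 274707) = (479724 - 245242)*((-152 + 293) - 274707) = 234482*(141 - 274707) = 234482*(-274566) = -64380784812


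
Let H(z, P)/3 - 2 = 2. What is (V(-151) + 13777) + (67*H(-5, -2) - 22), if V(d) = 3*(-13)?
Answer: 14520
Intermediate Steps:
H(z, P) = 12 (H(z, P) = 6 + 3*2 = 6 + 6 = 12)
V(d) = -39
(V(-151) + 13777) + (67*H(-5, -2) - 22) = (-39 + 13777) + (67*12 - 22) = 13738 + (804 - 22) = 13738 + 782 = 14520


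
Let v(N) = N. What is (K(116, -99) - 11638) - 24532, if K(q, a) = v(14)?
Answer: -36156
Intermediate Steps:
K(q, a) = 14
(K(116, -99) - 11638) - 24532 = (14 - 11638) - 24532 = -11624 - 24532 = -36156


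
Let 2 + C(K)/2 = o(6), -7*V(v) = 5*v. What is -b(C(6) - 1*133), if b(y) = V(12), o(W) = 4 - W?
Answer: 60/7 ≈ 8.5714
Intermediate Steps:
V(v) = -5*v/7
C(K) = -8 (C(K) = -4 + 2*(4 - 1*6) = -4 + 2*(4 - 6) = -4 + 2*(-2) = -4 - 4 = -8)
b(y) = -60/7 (b(y) = -5/7*12 = -60/7)
-b(C(6) - 1*133) = -1*(-60/7) = 60/7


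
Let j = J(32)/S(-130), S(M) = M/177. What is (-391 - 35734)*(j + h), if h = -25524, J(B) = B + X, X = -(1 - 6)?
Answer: 24020733525/26 ≈ 9.2387e+8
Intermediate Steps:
X = 5 (X = -1*(-5) = 5)
J(B) = 5 + B (J(B) = B + 5 = 5 + B)
S(M) = M/177 (S(M) = M*(1/177) = M/177)
j = -6549/130 (j = (5 + 32)/(((1/177)*(-130))) = 37/(-130/177) = 37*(-177/130) = -6549/130 ≈ -50.377)
(-391 - 35734)*(j + h) = (-391 - 35734)*(-6549/130 - 25524) = -36125*(-3324669/130) = 24020733525/26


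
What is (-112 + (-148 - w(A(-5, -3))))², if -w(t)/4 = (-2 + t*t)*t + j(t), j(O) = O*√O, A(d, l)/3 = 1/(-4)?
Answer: 16734553/256 + 12273*I*√3/16 ≈ 65369.0 + 1328.6*I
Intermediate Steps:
A(d, l) = -¾ (A(d, l) = 3/(-4) = 3*(-¼) = -¾)
j(O) = O^(3/2)
w(t) = -4*t^(3/2) - 4*t*(-2 + t²) (w(t) = -4*((-2 + t*t)*t + t^(3/2)) = -4*((-2 + t²)*t + t^(3/2)) = -4*(t*(-2 + t²) + t^(3/2)) = -4*(t^(3/2) + t*(-2 + t²)) = -4*t^(3/2) - 4*t*(-2 + t²))
(-112 + (-148 - w(A(-5, -3))))² = (-112 + (-148 - (-4*(-¾)³ - (-3)*I*√3/2 + 8*(-¾))))² = (-112 + (-148 - (-4*(-27/64) - (-3)*I*√3/2 - 6)))² = (-112 + (-148 - (27/16 + 3*I*√3/2 - 6)))² = (-112 + (-148 - (-69/16 + 3*I*√3/2)))² = (-112 + (-148 + (69/16 - 3*I*√3/2)))² = (-112 + (-2299/16 - 3*I*√3/2))² = (-4091/16 - 3*I*√3/2)²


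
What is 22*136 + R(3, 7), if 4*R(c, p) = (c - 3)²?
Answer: 2992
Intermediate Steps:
R(c, p) = (-3 + c)²/4 (R(c, p) = (c - 3)²/4 = (-3 + c)²/4)
22*136 + R(3, 7) = 22*136 + (-3 + 3)²/4 = 2992 + (¼)*0² = 2992 + (¼)*0 = 2992 + 0 = 2992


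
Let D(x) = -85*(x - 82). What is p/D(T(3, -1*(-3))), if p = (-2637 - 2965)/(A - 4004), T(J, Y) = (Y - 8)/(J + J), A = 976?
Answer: 8403/31979465 ≈ 0.00026276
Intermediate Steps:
T(J, Y) = (-8 + Y)/(2*J) (T(J, Y) = (-8 + Y)/((2*J)) = (-8 + Y)*(1/(2*J)) = (-8 + Y)/(2*J))
D(x) = 6970 - 85*x (D(x) = -85*(-82 + x) = 6970 - 85*x)
p = 2801/1514 (p = (-2637 - 2965)/(976 - 4004) = -5602/(-3028) = -5602*(-1/3028) = 2801/1514 ≈ 1.8501)
p/D(T(3, -1*(-3))) = 2801/(1514*(6970 - 85*(-8 - 1*(-3))/(2*3))) = 2801/(1514*(6970 - 85*(-8 + 3)/(2*3))) = 2801/(1514*(6970 - 85*(-5)/(2*3))) = 2801/(1514*(6970 - 85*(-⅚))) = 2801/(1514*(6970 + 425/6)) = 2801/(1514*(42245/6)) = (2801/1514)*(6/42245) = 8403/31979465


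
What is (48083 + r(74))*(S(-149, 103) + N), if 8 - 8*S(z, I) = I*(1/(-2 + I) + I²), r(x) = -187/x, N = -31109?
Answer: -241052863758135/29896 ≈ -8.0630e+9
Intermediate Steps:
S(z, I) = 1 - I*(I² + 1/(-2 + I))/8 (S(z, I) = 1 - I*(1/(-2 + I) + I²)/8 = 1 - I*(I² + 1/(-2 + I))/8)
(48083 + r(74))*(S(-149, 103) + N) = (48083 - 187/74)*((-16 - 1*103⁴ + 2*103³ + 7*103)/(8*(-2 + 103)) - 31109) = (48083 - 187*1/74)*((⅛)*(-16 - 1*112550881 + 2*1092727 + 721)/101 - 31109) = (48083 - 187/74)*((⅛)*(1/101)*(-16 - 112550881 + 2185454 + 721) - 31109) = 3557955*((⅛)*(1/101)*(-110364722) - 31109)/74 = 3557955*(-55182361/404 - 31109)/74 = (3557955/74)*(-67750397/404) = -241052863758135/29896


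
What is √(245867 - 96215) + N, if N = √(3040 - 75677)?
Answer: 6*√4157 + I*√72637 ≈ 386.85 + 269.51*I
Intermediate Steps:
N = I*√72637 (N = √(-72637) = I*√72637 ≈ 269.51*I)
√(245867 - 96215) + N = √(245867 - 96215) + I*√72637 = √149652 + I*√72637 = 6*√4157 + I*√72637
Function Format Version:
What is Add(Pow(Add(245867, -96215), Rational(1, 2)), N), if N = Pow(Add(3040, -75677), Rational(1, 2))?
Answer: Add(Mul(6, Pow(4157, Rational(1, 2))), Mul(I, Pow(72637, Rational(1, 2)))) ≈ Add(386.85, Mul(269.51, I))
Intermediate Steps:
N = Mul(I, Pow(72637, Rational(1, 2))) (N = Pow(-72637, Rational(1, 2)) = Mul(I, Pow(72637, Rational(1, 2))) ≈ Mul(269.51, I))
Add(Pow(Add(245867, -96215), Rational(1, 2)), N) = Add(Pow(Add(245867, -96215), Rational(1, 2)), Mul(I, Pow(72637, Rational(1, 2)))) = Add(Pow(149652, Rational(1, 2)), Mul(I, Pow(72637, Rational(1, 2)))) = Add(Mul(6, Pow(4157, Rational(1, 2))), Mul(I, Pow(72637, Rational(1, 2))))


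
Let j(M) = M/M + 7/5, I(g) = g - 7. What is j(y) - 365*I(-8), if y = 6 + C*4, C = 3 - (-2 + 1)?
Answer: 27387/5 ≈ 5477.4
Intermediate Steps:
I(g) = -7 + g
C = 4 (C = 3 - 1*(-1) = 3 + 1 = 4)
y = 22 (y = 6 + 4*4 = 6 + 16 = 22)
j(M) = 12/5 (j(M) = 1 + 7*(1/5) = 1 + 7/5 = 12/5)
j(y) - 365*I(-8) = 12/5 - 365*(-7 - 8) = 12/5 - 365*(-15) = 12/5 + 5475 = 27387/5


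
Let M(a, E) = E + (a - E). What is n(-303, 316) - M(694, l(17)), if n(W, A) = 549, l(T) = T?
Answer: -145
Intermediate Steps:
M(a, E) = a
n(-303, 316) - M(694, l(17)) = 549 - 1*694 = 549 - 694 = -145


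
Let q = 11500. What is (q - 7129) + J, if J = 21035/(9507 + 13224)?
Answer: 99378236/22731 ≈ 4371.9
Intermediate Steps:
J = 21035/22731 ≈ 0.92539
(q - 7129) + J = (11500 - 7129) + 21035/22731 = 4371 + 21035/22731 = 99378236/22731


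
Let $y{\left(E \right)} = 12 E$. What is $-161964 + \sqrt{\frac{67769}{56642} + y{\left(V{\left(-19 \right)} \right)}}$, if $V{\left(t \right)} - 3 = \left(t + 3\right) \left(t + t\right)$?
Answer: $-161964 + \frac{\sqrt{23527212686146}}{56642} \approx -1.6188 \cdot 10^{5}$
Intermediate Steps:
$V{\left(t \right)} = 3 + 2 t \left(3 + t\right)$ ($V{\left(t \right)} = 3 + \left(t + 3\right) \left(t + t\right) = 3 + \left(3 + t\right) 2 t = 3 + 2 t \left(3 + t\right)$)
$-161964 + \sqrt{\frac{67769}{56642} + y{\left(V{\left(-19 \right)} \right)}} = -161964 + \sqrt{\frac{67769}{56642} + 12 \left(3 + 2 \left(-19\right)^{2} + 6 \left(-19\right)\right)} = -161964 + \sqrt{67769 \cdot \frac{1}{56642} + 12 \left(3 + 2 \cdot 361 - 114\right)} = -161964 + \sqrt{\frac{67769}{56642} + 12 \left(3 + 722 - 114\right)} = -161964 + \sqrt{\frac{67769}{56642} + 12 \cdot 611} = -161964 + \sqrt{\frac{67769}{56642} + 7332} = -161964 + \sqrt{\frac{415366913}{56642}} = -161964 + \frac{\sqrt{23527212686146}}{56642}$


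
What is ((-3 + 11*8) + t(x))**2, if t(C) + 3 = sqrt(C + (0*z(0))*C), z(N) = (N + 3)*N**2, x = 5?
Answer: (82 + sqrt(5))**2 ≈ 7095.7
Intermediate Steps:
z(N) = N**2*(3 + N) (z(N) = (3 + N)*N**2 = N**2*(3 + N))
t(C) = -3 + sqrt(C) (t(C) = -3 + sqrt(C + (0*(0**2*(3 + 0)))*C) = -3 + sqrt(C + (0*(0*3))*C) = -3 + sqrt(C + (0*0)*C) = -3 + sqrt(C + 0*C) = -3 + sqrt(C + 0) = -3 + sqrt(C))
((-3 + 11*8) + t(x))**2 = ((-3 + 11*8) + (-3 + sqrt(5)))**2 = ((-3 + 88) + (-3 + sqrt(5)))**2 = (85 + (-3 + sqrt(5)))**2 = (82 + sqrt(5))**2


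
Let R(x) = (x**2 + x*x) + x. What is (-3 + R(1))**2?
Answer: 0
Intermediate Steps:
R(x) = x + 2*x**2 (R(x) = (x**2 + x**2) + x = 2*x**2 + x = x + 2*x**2)
(-3 + R(1))**2 = (-3 + 1*(1 + 2*1))**2 = (-3 + 1*(1 + 2))**2 = (-3 + 1*3)**2 = (-3 + 3)**2 = 0**2 = 0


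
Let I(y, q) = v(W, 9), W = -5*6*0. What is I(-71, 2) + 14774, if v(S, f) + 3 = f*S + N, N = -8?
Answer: 14763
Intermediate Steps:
W = 0 (W = -30*0 = 0)
v(S, f) = -11 + S*f (v(S, f) = -3 + (f*S - 8) = -3 + (S*f - 8) = -3 + (-8 + S*f) = -11 + S*f)
I(y, q) = -11 (I(y, q) = -11 + 0*9 = -11 + 0 = -11)
I(-71, 2) + 14774 = -11 + 14774 = 14763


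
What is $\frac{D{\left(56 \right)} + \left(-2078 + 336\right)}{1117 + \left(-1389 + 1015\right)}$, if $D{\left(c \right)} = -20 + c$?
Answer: $- \frac{1706}{743} \approx -2.2961$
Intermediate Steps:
$\frac{D{\left(56 \right)} + \left(-2078 + 336\right)}{1117 + \left(-1389 + 1015\right)} = \frac{\left(-20 + 56\right) + \left(-2078 + 336\right)}{1117 + \left(-1389 + 1015\right)} = \frac{36 - 1742}{1117 - 374} = - \frac{1706}{743}$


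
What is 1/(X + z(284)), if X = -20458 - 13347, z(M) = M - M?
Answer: -1/33805 ≈ -2.9581e-5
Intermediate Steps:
z(M) = 0
X = -33805
1/(X + z(284)) = 1/(-33805 + 0) = 1/(-33805) = -1/33805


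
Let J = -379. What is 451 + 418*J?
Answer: -157971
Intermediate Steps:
451 + 418*J = 451 + 418*(-379) = 451 - 158422 = -157971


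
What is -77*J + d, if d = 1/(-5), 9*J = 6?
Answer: -773/15 ≈ -51.533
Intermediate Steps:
J = 2/3 (J = (1/9)*6 = 2/3 ≈ 0.66667)
d = -1/5 ≈ -0.20000
-77*J + d = -77*2/3 - 1/5 = -154/3 - 1/5 = -773/15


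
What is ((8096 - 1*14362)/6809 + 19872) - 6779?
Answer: 89143971/6809 ≈ 13092.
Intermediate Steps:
((8096 - 1*14362)/6809 + 19872) - 6779 = ((8096 - 14362)*(1/6809) + 19872) - 6779 = (-6266*1/6809 + 19872) - 6779 = (-6266/6809 + 19872) - 6779 = 135302182/6809 - 6779 = 89143971/6809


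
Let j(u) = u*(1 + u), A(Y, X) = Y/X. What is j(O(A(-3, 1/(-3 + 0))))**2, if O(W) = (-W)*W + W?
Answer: 26132544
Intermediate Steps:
O(W) = W - W**2 (O(W) = -W**2 + W = W - W**2)
j(O(A(-3, 1/(-3 + 0))))**2 = (((-3/(1/(-3 + 0)))*(1 - (-3)/(1/(-3 + 0))))*(1 + (-3/(1/(-3 + 0)))*(1 - (-3)/(1/(-3 + 0)))))**2 = (((-3/(1/(-3)))*(1 - (-3)/(1/(-3))))*(1 + (-3/(1/(-3)))*(1 - (-3)/(1/(-3)))))**2 = (((-3/(-1/3))*(1 - (-3)/(-1/3)))*(1 + (-3/(-1/3))*(1 - (-3)/(-1/3))))**2 = (((-3*(-3))*(1 - (-3)*(-3)))*(1 + (-3*(-3))*(1 - (-3)*(-3))))**2 = ((9*(1 - 1*9))*(1 + 9*(1 - 1*9)))**2 = ((9*(1 - 9))*(1 + 9*(1 - 9)))**2 = ((9*(-8))*(1 + 9*(-8)))**2 = (-72*(1 - 72))**2 = (-72*(-71))**2 = 5112**2 = 26132544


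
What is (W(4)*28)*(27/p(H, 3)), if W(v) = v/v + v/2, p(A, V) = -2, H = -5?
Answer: -1134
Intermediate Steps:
W(v) = 1 + v/2 (W(v) = 1 + v*(1/2) = 1 + v/2)
(W(4)*28)*(27/p(H, 3)) = ((1 + (1/2)*4)*28)*(27/(-2)) = ((1 + 2)*28)*(27*(-1/2)) = (3*28)*(-27/2) = 84*(-27/2) = -1134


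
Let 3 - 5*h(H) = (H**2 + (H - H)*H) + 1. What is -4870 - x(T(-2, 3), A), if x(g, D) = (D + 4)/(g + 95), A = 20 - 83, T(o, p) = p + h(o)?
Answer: -2376265/488 ≈ -4869.4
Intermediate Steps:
h(H) = 2/5 - H**2/5 (h(H) = 3/5 - ((H**2 + (H - H)*H) + 1)/5 = 3/5 - ((H**2 + 0*H) + 1)/5 = 3/5 - ((H**2 + 0) + 1)/5 = 3/5 - (H**2 + 1)/5 = 3/5 - (1 + H**2)/5 = 3/5 + (-1/5 - H**2/5) = 2/5 - H**2/5)
T(o, p) = 2/5 + p - o**2/5 (T(o, p) = p + (2/5 - o**2/5) = 2/5 + p - o**2/5)
A = -63
x(g, D) = (4 + D)/(95 + g)
-4870 - x(T(-2, 3), A) = -4870 - (4 - 63)/(95 + (2/5 + 3 - 1/5*(-2)**2)) = -4870 - (-59)/(95 + (2/5 + 3 - 1/5*4)) = -4870 - (-59)/(95 + (2/5 + 3 - 4/5)) = -4870 - (-59)/(95 + 13/5) = -4870 - (-59)/488/5 = -4870 - 5*(-59)/488 = -4870 - 1*(-295/488) = -4870 + 295/488 = -2376265/488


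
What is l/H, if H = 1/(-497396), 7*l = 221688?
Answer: -110266724448/7 ≈ -1.5752e+10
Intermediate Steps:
l = 221688/7 (l = (⅐)*221688 = 221688/7 ≈ 31670.)
H = -1/497396 ≈ -2.0105e-6
l/H = 221688/(7*(-1/497396)) = (221688/7)*(-497396) = -110266724448/7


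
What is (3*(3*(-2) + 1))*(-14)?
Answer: 210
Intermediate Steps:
(3*(3*(-2) + 1))*(-14) = (3*(-6 + 1))*(-14) = (3*(-5))*(-14) = -15*(-14) = 210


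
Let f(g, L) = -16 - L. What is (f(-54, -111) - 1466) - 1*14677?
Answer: -16048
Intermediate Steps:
(f(-54, -111) - 1466) - 1*14677 = ((-16 - 1*(-111)) - 1466) - 1*14677 = ((-16 + 111) - 1466) - 14677 = (95 - 1466) - 14677 = -1371 - 14677 = -16048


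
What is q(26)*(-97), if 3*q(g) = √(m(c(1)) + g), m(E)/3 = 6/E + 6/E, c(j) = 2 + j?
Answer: -97*√38/3 ≈ -199.32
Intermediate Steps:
m(E) = 36/E (m(E) = 3*(6/E + 6/E) = 3*(12/E) = 36/E)
q(g) = √(12 + g)/3 (q(g) = √(36/(2 + 1) + g)/3 = √(36/3 + g)/3 = √(36*(⅓) + g)/3 = √(12 + g)/3)
q(26)*(-97) = (√(12 + 26)/3)*(-97) = (√38/3)*(-97) = -97*√38/3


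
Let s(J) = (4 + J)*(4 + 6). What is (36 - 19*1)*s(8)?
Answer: 2040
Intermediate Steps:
s(J) = 40 + 10*J (s(J) = (4 + J)*10 = 40 + 10*J)
(36 - 19*1)*s(8) = (36 - 19*1)*(40 + 10*8) = (36 - 19)*(40 + 80) = 17*120 = 2040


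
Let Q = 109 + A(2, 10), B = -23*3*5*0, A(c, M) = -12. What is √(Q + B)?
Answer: √97 ≈ 9.8489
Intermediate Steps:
B = 0 (B = -345*0 = -23*0 = 0)
Q = 97 (Q = 109 - 12 = 97)
√(Q + B) = √(97 + 0) = √97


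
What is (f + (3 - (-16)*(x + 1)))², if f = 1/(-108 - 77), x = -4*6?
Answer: 4559760676/34225 ≈ 1.3323e+5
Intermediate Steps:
x = -24
f = -1/185 (f = 1/(-185) = -1/185 ≈ -0.0054054)
(f + (3 - (-16)*(x + 1)))² = (-1/185 + (3 - (-16)*(-24 + 1)))² = (-1/185 + (3 - (-16)*(-23)))² = (-1/185 + (3 - 4*92))² = (-1/185 + (3 - 368))² = (-1/185 - 365)² = (-67526/185)² = 4559760676/34225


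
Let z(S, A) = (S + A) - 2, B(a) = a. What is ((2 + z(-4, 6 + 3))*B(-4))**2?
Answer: 400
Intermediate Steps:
z(S, A) = -2 + A + S (z(S, A) = (A + S) - 2 = -2 + A + S)
((2 + z(-4, 6 + 3))*B(-4))**2 = ((2 + (-2 + (6 + 3) - 4))*(-4))**2 = ((2 + (-2 + 9 - 4))*(-4))**2 = ((2 + 3)*(-4))**2 = (5*(-4))**2 = (-20)**2 = 400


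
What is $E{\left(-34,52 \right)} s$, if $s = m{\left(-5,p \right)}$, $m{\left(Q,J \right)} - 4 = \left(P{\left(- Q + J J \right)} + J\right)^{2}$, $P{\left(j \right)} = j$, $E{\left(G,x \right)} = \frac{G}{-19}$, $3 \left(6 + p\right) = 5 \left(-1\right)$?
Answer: $\frac{8681866}{1539} \approx 5641.2$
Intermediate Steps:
$p = - \frac{23}{3}$ ($p = -6 + \frac{5 \left(-1\right)}{3} = -6 + \frac{1}{3} \left(-5\right) = -6 - \frac{5}{3} = - \frac{23}{3} \approx -7.6667$)
$E{\left(G,x \right)} = - \frac{G}{19}$ ($E{\left(G,x \right)} = G \left(- \frac{1}{19}\right) = - \frac{G}{19}$)
$m{\left(Q,J \right)} = 4 + \left(J + J^{2} - Q\right)^{2}$ ($m{\left(Q,J \right)} = 4 + \left(\left(- Q + J J\right) + J\right)^{2} = 4 + \left(\left(- Q + J^{2}\right) + J\right)^{2} = 4 + \left(\left(J^{2} - Q\right) + J\right)^{2} = 4 + \left(J + J^{2} - Q\right)^{2}$)
$s = \frac{255349}{81}$ ($s = 4 + \left(- \frac{23}{3} + \left(- \frac{23}{3}\right)^{2} - -5\right)^{2} = 4 + \left(- \frac{23}{3} + \frac{529}{9} + 5\right)^{2} = 4 + \left(\frac{505}{9}\right)^{2} = 4 + \frac{255025}{81} = \frac{255349}{81} \approx 3152.5$)
$E{\left(-34,52 \right)} s = \left(- \frac{1}{19}\right) \left(-34\right) \frac{255349}{81} = \frac{34}{19} \cdot \frac{255349}{81} = \frac{8681866}{1539}$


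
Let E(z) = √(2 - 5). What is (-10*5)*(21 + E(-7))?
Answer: -1050 - 50*I*√3 ≈ -1050.0 - 86.603*I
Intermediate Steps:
E(z) = I*√3 (E(z) = √(-3) = I*√3)
(-10*5)*(21 + E(-7)) = (-10*5)*(21 + I*√3) = -50*(21 + I*√3) = -1050 - 50*I*√3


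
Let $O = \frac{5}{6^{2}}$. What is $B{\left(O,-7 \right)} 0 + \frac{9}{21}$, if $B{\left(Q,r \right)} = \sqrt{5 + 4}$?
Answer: $\frac{3}{7} \approx 0.42857$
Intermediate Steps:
$O = \frac{5}{36} \approx 0.13889$
$B{\left(Q,r \right)} = 3$ ($B{\left(Q,r \right)} = \sqrt{9} = 3$)
$B{\left(O,-7 \right)} 0 + \frac{9}{21} = 3 \cdot 0 + \frac{9}{21} = 0 + 9 \cdot \frac{1}{21} = 0 + \frac{3}{7} = \frac{3}{7}$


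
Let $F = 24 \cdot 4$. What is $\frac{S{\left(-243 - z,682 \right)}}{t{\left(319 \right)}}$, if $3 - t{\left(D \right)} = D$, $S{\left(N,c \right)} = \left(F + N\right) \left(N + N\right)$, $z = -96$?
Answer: $- \frac{7497}{158} \approx -47.449$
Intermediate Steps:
$F = 96$
$S{\left(N,c \right)} = 2 N \left(96 + N\right)$ ($S{\left(N,c \right)} = \left(96 + N\right) \left(N + N\right) = \left(96 + N\right) 2 N = 2 N \left(96 + N\right)$)
$t{\left(D \right)} = 3 - D$
$\frac{S{\left(-243 - z,682 \right)}}{t{\left(319 \right)}} = \frac{2 \left(-243 - -96\right) \left(96 - 147\right)}{3 - 319} = \frac{2 \left(-243 + 96\right) \left(96 + \left(-243 + 96\right)\right)}{3 - 319} = \frac{2 \left(-147\right) \left(96 - 147\right)}{-316} = 2 \left(-147\right) \left(-51\right) \left(- \frac{1}{316}\right) = 14994 \left(- \frac{1}{316}\right) = - \frac{7497}{158}$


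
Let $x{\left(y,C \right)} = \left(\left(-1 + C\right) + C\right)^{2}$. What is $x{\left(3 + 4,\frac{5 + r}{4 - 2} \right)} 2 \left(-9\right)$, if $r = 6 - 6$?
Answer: $-288$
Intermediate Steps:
$r = 0$ ($r = 6 - 6 = 0$)
$x{\left(y,C \right)} = \left(-1 + 2 C\right)^{2}$
$x{\left(3 + 4,\frac{5 + r}{4 - 2} \right)} 2 \left(-9\right) = \left(-1 + 2 \frac{5 + 0}{4 - 2}\right)^{2} \cdot 2 \left(-9\right) = \left(-1 + 2 \cdot \frac{5}{2}\right)^{2} \cdot 2 \left(-9\right) = \left(-1 + 5\right)^{2} \cdot 2 \left(-9\right) = 4^{2} \cdot 2 \left(-9\right) = 16 \cdot 2 \left(-9\right) = 32 \left(-9\right) = -288$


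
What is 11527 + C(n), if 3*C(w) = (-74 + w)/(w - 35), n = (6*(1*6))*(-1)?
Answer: 2455361/213 ≈ 11528.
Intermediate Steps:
n = -36 (n = (6*6)*(-1) = 36*(-1) = -36)
C(w) = (-74 + w)/(3*(-35 + w)) (C(w) = ((-74 + w)/(w - 35))/3 = ((-74 + w)/(-35 + w))/3 = (-74 + w)/(3*(-35 + w)))
11527 + C(n) = 11527 + (-74 - 36)/(3*(-35 - 36)) = 11527 + (1/3)*(-110)/(-71) = 11527 + (1/3)*(-1/71)*(-110) = 11527 + 110/213 = 2455361/213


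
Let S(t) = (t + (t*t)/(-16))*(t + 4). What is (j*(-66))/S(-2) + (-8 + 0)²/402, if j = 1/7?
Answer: 3172/1407 ≈ 2.2544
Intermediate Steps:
j = ⅐ ≈ 0.14286
S(t) = (4 + t)*(t - t²/16) (S(t) = (t + t²*(-1/16))*(4 + t) = (t - t²/16)*(4 + t) = (4 + t)*(t - t²/16))
(j*(-66))/S(-2) + (-8 + 0)²/402 = ((⅐)*(-66))/(((1/16)*(-2)*(64 - 1*(-2)² + 12*(-2)))) + (-8 + 0)²/402 = -66*(-8/(64 - 1*4 - 24))/7 + (-8)²*(1/402) = -66*(-8/(64 - 4 - 24))/7 + 64*(1/402) = -66/(7*((1/16)*(-2)*36)) + 32/201 = -66/(7*(-9/2)) + 32/201 = -66/7*(-2/9) + 32/201 = 44/21 + 32/201 = 3172/1407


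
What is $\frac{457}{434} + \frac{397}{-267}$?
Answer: $- \frac{50279}{115878} \approx -0.4339$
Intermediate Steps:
$\frac{457}{434} + \frac{397}{-267} = 457 \cdot \frac{1}{434} + 397 \left(- \frac{1}{267}\right) = \frac{457}{434} - \frac{397}{267} = - \frac{50279}{115878}$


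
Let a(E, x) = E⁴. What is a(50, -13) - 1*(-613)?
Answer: 6250613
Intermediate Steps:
a(50, -13) - 1*(-613) = 50⁴ - 1*(-613) = 6250000 + 613 = 6250613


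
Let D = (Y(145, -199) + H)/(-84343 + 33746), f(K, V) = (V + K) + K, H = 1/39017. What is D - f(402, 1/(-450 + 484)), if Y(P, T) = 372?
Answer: -53967644751263/67120867066 ≈ -804.04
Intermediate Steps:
H = 1/39017 ≈ 2.5630e-5
f(K, V) = V + 2*K (f(K, V) = (K + V) + K = V + 2*K)
D = -14514325/1974143149 (D = (372 + 1/39017)/(-84343 + 33746) = (14514325/39017)/(-50597) = (14514325/39017)*(-1/50597) = -14514325/1974143149 ≈ -0.0073522)
D - f(402, 1/(-450 + 484)) = -14514325/1974143149 - (1/(-450 + 484) + 2*402) = -14514325/1974143149 - (1/34 + 804) = -14514325/1974143149 - 1*27337/34 = -14514325/1974143149 - 27337/34 = -53967644751263/67120867066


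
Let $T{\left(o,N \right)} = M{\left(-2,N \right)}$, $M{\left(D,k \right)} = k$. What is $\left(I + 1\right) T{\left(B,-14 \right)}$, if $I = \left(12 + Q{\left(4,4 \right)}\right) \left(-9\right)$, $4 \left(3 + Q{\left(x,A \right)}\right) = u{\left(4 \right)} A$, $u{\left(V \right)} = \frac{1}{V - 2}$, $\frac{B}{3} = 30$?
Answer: $1183$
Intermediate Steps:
$B = 90$ ($B = 3 \cdot 30 = 90$)
$T{\left(o,N \right)} = N$
$u{\left(V \right)} = \frac{1}{-2 + V}$
$Q{\left(x,A \right)} = -3 + \frac{A}{8}$ ($Q{\left(x,A \right)} = -3 + \frac{\frac{1}{-2 + 4} A}{4} = -3 + \frac{\frac{1}{2} A}{4} = -3 + \frac{A}{8}$)
$I = - \frac{171}{2}$ ($I = \left(12 + \left(-3 + \frac{1}{8} \cdot 4\right)\right) \left(-9\right) = \left(12 + \left(-3 + \frac{1}{2}\right)\right) \left(-9\right) = \left(12 - \frac{5}{2}\right) \left(-9\right) = \frac{19}{2} \left(-9\right) = - \frac{171}{2} \approx -85.5$)
$\left(I + 1\right) T{\left(B,-14 \right)} = \left(- \frac{171}{2} + 1\right) \left(-14\right) = \left(- \frac{169}{2}\right) \left(-14\right) = 1183$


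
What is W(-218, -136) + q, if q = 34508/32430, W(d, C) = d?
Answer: -3517616/16215 ≈ -216.94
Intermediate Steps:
q = 17254/16215 (q = 34508*(1/32430) = 17254/16215 ≈ 1.0641)
W(-218, -136) + q = -218 + 17254/16215 = -3517616/16215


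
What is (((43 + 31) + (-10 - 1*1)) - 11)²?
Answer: 2704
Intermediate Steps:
(((43 + 31) + (-10 - 1*1)) - 11)² = ((74 + (-10 - 1)) - 11)² = ((74 - 11) - 11)² = (63 - 11)² = 52² = 2704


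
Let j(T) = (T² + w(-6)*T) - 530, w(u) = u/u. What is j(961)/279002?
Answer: 461976/139501 ≈ 3.3116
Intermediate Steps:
w(u) = 1
j(T) = -530 + T + T² (j(T) = (T² + 1*T) - 530 = (T² + T) - 530 = (T + T²) - 530 = -530 + T + T²)
j(961)/279002 = (-530 + 961 + 961²)/279002 = (-530 + 961 + 923521)*(1/279002) = 923952*(1/279002) = 461976/139501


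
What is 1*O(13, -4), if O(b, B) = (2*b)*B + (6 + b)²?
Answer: 257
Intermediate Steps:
O(b, B) = (6 + b)² + 2*B*b (O(b, B) = 2*B*b + (6 + b)² = (6 + b)² + 2*B*b)
1*O(13, -4) = 1*((6 + 13)² + 2*(-4)*13) = 1*(19² - 104) = 1*(361 - 104) = 1*257 = 257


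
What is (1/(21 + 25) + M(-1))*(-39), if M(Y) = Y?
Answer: 1755/46 ≈ 38.152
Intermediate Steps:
(1/(21 + 25) + M(-1))*(-39) = (1/(21 + 25) - 1)*(-39) = (1/46 - 1)*(-39) = -45/46*(-39) = 1755/46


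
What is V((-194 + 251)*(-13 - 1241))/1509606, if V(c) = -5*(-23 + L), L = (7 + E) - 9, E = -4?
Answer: 145/1509606 ≈ 9.6051e-5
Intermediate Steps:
L = -6 (L = (7 - 4) - 9 = 3 - 9 = -6)
V(c) = 145 (V(c) = -5*(-23 - 6) = -5*(-29) = 145)
V((-194 + 251)*(-13 - 1241))/1509606 = 145/1509606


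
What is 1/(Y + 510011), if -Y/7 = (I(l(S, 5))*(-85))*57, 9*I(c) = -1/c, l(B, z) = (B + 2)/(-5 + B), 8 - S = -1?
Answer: 33/16785143 ≈ 1.9660e-6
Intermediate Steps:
S = 9 (S = 8 - 1*(-1) = 8 + 1 = 9)
l(B, z) = (2 + B)/(-5 + B)
I(c) = -1/(9*c) (I(c) = (-1/c)/9 = -1/(9*c))
Y = -45220/33 (Y = -7*-(-5 + 9)/(2 + 9)/9*(-85)*57 = -7*-1/(9*(11/4))*(-85)*57 = -7*-1/(9*((1/4)*11))*(-85)*57 = -7*-1/(9*11/4)*(-85)*57 = -7*-1/9*4/11*(-85)*57 = -7*(-4/99*(-85))*57 = -2380*57/99 = -7*6460/33 = -45220/33 ≈ -1370.3)
1/(Y + 510011) = 1/(-45220/33 + 510011) = 1/(16785143/33) = 33/16785143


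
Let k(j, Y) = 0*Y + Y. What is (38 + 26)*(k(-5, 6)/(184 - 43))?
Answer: 128/47 ≈ 2.7234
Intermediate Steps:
k(j, Y) = Y (k(j, Y) = 0 + Y = Y)
(38 + 26)*(k(-5, 6)/(184 - 43)) = (38 + 26)*(6/(184 - 43)) = 64*(6/141) = 64*(6*(1/141)) = 64*(2/47) = 128/47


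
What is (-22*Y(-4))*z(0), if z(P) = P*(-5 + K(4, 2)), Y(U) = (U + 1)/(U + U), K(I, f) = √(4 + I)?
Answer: 0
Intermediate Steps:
Y(U) = (1 + U)/(2*U) (Y(U) = (1 + U)/((2*U)) = (1 + U)*(1/(2*U)) = (1 + U)/(2*U))
z(P) = P*(-5 + 2*√2) (z(P) = P*(-5 + √(4 + 4)) = P*(-5 + √8) = P*(-5 + 2*√2))
(-22*Y(-4))*z(0) = (-11*(1 - 4)/(-4))*(0*(-5 + 2*√2)) = -11*(-1)*(-3)/4*0 = -22*3/8*0 = -33/4*0 = 0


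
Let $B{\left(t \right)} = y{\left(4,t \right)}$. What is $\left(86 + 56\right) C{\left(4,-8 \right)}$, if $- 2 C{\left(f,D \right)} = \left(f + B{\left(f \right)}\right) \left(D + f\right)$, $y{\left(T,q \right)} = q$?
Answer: $2272$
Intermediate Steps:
$B{\left(t \right)} = t$
$C{\left(f,D \right)} = - f \left(D + f\right)$ ($C{\left(f,D \right)} = - \frac{\left(f + f\right) \left(D + f\right)}{2} = - \frac{2 f \left(D + f\right)}{2} = - f \left(D + f\right)$)
$\left(86 + 56\right) C{\left(4,-8 \right)} = \left(86 + 56\right) 4 \left(\left(-1\right) \left(-8\right) - 4\right) = 142 \cdot 4 \left(8 - 4\right) = 142 \cdot 4 \cdot 4 = 142 \cdot 16 = 2272$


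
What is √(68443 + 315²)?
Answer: 2*√41917 ≈ 409.47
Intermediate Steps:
√(68443 + 315²) = √(68443 + 99225) = √167668 = 2*√41917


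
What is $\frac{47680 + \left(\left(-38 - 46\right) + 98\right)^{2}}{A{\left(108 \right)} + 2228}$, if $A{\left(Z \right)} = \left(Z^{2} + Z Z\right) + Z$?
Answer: $\frac{11969}{6416} \approx 1.8655$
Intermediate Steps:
$A{\left(Z \right)} = Z + 2 Z^{2}$ ($A{\left(Z \right)} = \left(Z^{2} + Z^{2}\right) + Z = 2 Z^{2} + Z = Z + 2 Z^{2}$)
$\frac{47680 + \left(\left(-38 - 46\right) + 98\right)^{2}}{A{\left(108 \right)} + 2228} = \frac{47680 + \left(\left(-38 - 46\right) + 98\right)^{2}}{108 \left(1 + 2 \cdot 108\right) + 2228} = \frac{47680 + \left(\left(-38 - 46\right) + 98\right)^{2}}{108 \left(1 + 216\right) + 2228} = \frac{47680 + \left(-84 + 98\right)^{2}}{108 \cdot 217 + 2228} = \frac{47680 + 14^{2}}{23436 + 2228} = \frac{47680 + 196}{25664} = 47876 \cdot \frac{1}{25664} = \frac{11969}{6416}$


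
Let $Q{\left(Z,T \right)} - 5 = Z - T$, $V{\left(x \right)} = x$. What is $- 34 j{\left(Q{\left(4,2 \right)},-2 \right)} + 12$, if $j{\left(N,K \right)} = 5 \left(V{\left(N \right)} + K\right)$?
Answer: $-838$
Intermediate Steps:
$Q{\left(Z,T \right)} = 5 + Z - T$ ($Q{\left(Z,T \right)} = 5 - \left(T - Z\right) = 5 + Z - T$)
$j{\left(N,K \right)} = 5 K + 5 N$ ($j{\left(N,K \right)} = 5 \left(N + K\right) = 5 \left(K + N\right) = 5 K + 5 N$)
$- 34 j{\left(Q{\left(4,2 \right)},-2 \right)} + 12 = - 34 \left(5 \left(-2\right) + 5 \left(5 + 4 - 2\right)\right) + 12 = - 34 \left(-10 + 5 \left(5 + 4 - 2\right)\right) + 12 = - 34 \left(-10 + 5 \cdot 7\right) + 12 = - 34 \left(-10 + 35\right) + 12 = \left(-34\right) 25 + 12 = -850 + 12 = -838$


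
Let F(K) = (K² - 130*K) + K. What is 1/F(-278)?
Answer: 1/113146 ≈ 8.8381e-6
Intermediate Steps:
F(K) = K² - 129*K
1/F(-278) = 1/(-278*(-129 - 278)) = 1/(-278*(-407)) = 1/113146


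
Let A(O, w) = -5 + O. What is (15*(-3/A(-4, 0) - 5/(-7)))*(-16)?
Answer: -1760/7 ≈ -251.43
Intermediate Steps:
(15*(-3/A(-4, 0) - 5/(-7)))*(-16) = (15*(-3/(-5 - 4) - 5/(-7)))*(-16) = (15*(-3/(-9) - 5*(-⅐)))*(-16) = (15*(-3*(-⅑) + 5/7))*(-16) = (15*(⅓ + 5/7))*(-16) = (15*(22/21))*(-16) = (110/7)*(-16) = -1760/7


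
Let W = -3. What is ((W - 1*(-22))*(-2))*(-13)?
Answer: 494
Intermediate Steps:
((W - 1*(-22))*(-2))*(-13) = ((-3 - 1*(-22))*(-2))*(-13) = ((-3 + 22)*(-2))*(-13) = (19*(-2))*(-13) = -38*(-13) = 494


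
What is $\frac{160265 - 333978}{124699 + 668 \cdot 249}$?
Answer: $- \frac{173713}{291031} \approx -0.59689$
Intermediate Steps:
$\frac{160265 - 333978}{124699 + 668 \cdot 249} = - \frac{173713}{124699 + 166332} = - \frac{173713}{291031}$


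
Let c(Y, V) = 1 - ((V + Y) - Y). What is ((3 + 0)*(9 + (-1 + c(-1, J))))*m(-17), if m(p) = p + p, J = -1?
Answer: -1020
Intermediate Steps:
c(Y, V) = 1 - V
m(p) = 2*p
((3 + 0)*(9 + (-1 + c(-1, J))))*m(-17) = ((3 + 0)*(9 + (-1 + (1 - 1*(-1)))))*(2*(-17)) = (3*(9 + (-1 + (1 + 1))))*(-34) = (3*(9 + (-1 + 2)))*(-34) = (3*(9 + 1))*(-34) = (3*10)*(-34) = 30*(-34) = -1020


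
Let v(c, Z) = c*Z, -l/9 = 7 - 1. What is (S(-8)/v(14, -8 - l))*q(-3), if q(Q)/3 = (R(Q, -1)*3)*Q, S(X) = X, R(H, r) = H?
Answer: -162/161 ≈ -1.0062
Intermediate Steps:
l = -54 (l = -9*(7 - 1) = -9*6 = -54)
q(Q) = 9*Q² (q(Q) = 3*((Q*3)*Q) = 3*((3*Q)*Q) = 3*(3*Q²) = 9*Q²)
v(c, Z) = Z*c
(S(-8)/v(14, -8 - l))*q(-3) = (-8*1/(14*(-8 - 1*(-54))))*(9*(-3)²) = (-8*1/(14*(-8 + 54)))*(9*9) = -8/(46*14)*81 = -8/644*81 = -8*1/644*81 = -2/161*81 = -162/161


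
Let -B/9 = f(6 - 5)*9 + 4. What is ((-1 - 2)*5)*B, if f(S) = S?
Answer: 1755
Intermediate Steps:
B = -117 (B = -9*((6 - 5)*9 + 4) = -9*(1*9 + 4) = -9*(9 + 4) = -9*13 = -117)
((-1 - 2)*5)*B = ((-1 - 2)*5)*(-117) = -3*5*(-117) = -15*(-117) = 1755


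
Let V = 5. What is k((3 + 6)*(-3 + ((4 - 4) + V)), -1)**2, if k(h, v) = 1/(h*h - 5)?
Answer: 1/101761 ≈ 9.8270e-6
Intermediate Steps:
k(h, v) = 1/(-5 + h**2) (k(h, v) = 1/(h**2 - 5) = 1/(-5 + h**2))
k((3 + 6)*(-3 + ((4 - 4) + V)), -1)**2 = (1/(-5 + ((3 + 6)*(-3 + ((4 - 4) + 5)))**2))**2 = (1/(-5 + (9*(-3 + (0 + 5)))**2))**2 = (1/(-5 + (9*(-3 + 5))**2))**2 = (1/(-5 + (9*2)**2))**2 = (1/(-5 + 18**2))**2 = (1/(-5 + 324))**2 = (1/319)**2 = 1/101761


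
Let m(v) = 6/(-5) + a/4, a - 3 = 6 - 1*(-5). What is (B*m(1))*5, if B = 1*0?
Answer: 0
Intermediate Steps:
a = 14 (a = 3 + (6 - 1*(-5)) = 3 + (6 + 5) = 3 + 11 = 14)
m(v) = 23/10 (m(v) = 6/(-5) + 14/4 = 6*(-1/5) + 14*(1/4) = -6/5 + 7/2 = 23/10)
B = 0
(B*m(1))*5 = (0*(23/10))*5 = 0*5 = 0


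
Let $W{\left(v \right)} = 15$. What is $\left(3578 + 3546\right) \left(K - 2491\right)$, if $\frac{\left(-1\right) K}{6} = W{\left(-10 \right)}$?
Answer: $-18387044$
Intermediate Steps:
$K = -90$ ($K = \left(-6\right) 15 = -90$)
$\left(3578 + 3546\right) \left(K - 2491\right) = \left(3578 + 3546\right) \left(-90 - 2491\right) = 7124 \left(-2581\right) = -18387044$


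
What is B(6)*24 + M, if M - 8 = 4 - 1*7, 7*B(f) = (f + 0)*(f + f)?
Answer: 1763/7 ≈ 251.86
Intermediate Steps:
B(f) = 2*f**2/7 (B(f) = ((f + 0)*(f + f))/7 = (f*(2*f))/7 = (2*f**2)/7 = 2*f**2/7)
M = 5 (M = 8 + (4 - 1*7) = 8 + (4 - 7) = 8 - 3 = 5)
B(6)*24 + M = ((2/7)*6**2)*24 + 5 = ((2/7)*36)*24 + 5 = (72/7)*24 + 5 = 1728/7 + 5 = 1763/7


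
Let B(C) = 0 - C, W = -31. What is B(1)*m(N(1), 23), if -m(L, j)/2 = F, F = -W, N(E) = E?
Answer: 62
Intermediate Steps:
B(C) = -C
F = 31 (F = -1*(-31) = 31)
m(L, j) = -62 (m(L, j) = -2*31 = -62)
B(1)*m(N(1), 23) = -1*1*(-62) = -1*(-62) = 62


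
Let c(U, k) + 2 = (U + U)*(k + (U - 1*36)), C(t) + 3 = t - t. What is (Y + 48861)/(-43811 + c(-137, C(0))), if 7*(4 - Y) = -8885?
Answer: 350940/30877 ≈ 11.366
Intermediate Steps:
C(t) = -3 (C(t) = -3 + (t - t) = -3 + 0 = -3)
c(U, k) = -2 + 2*U*(-36 + U + k) (c(U, k) = -2 + (U + U)*(k + (U - 1*36)) = -2 + (2*U)*(k + (U - 36)) = -2 + (2*U)*(k + (-36 + U)) = -2 + (2*U)*(-36 + U + k) = -2 + 2*U*(-36 + U + k))
Y = 8913/7 (Y = 4 - ⅐*(-8885) = 4 + 8885/7 = 8913/7 ≈ 1273.3)
(Y + 48861)/(-43811 + c(-137, C(0))) = (8913/7 + 48861)/(-43811 + (-2 - 72*(-137) + 2*(-137)² + 2*(-137)*(-3))) = 350940/(7*(-43811 + (-2 + 9864 + 2*18769 + 822))) = 350940/(7*(-43811 + (-2 + 9864 + 37538 + 822))) = 350940/(7*(-43811 + 48222)) = (350940/7)/4411 = (350940/7)*(1/4411) = 350940/30877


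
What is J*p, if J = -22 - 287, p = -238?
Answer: 73542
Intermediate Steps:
J = -309
J*p = -309*(-238) = 73542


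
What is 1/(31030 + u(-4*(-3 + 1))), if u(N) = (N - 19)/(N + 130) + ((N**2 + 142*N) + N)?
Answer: 138/4448833 ≈ 3.1019e-5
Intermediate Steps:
u(N) = N**2 + 143*N + (-19 + N)/(130 + N) (u(N) = (-19 + N)/(130 + N) + (N**2 + 143*N) = N**2 + 143*N + (-19 + N)/(130 + N))
1/(31030 + u(-4*(-3 + 1))) = 1/(31030 + (-19 + (-4*(-3 + 1))**3 + 273*(-4*(-3 + 1))**2 + 18591*(-4*(-3 + 1)))/(130 - 4*(-3 + 1))) = 1/(31030 + (-19 + (-4*(-2))**3 + 273*(-4*(-2))**2 + 18591*(-4*(-2)))/(130 - 4*(-2))) = 1/(31030 + (-19 + 8**3 + 273*8**2 + 18591*8)/(130 + 8)) = 1/(31030 + (-19 + 512 + 273*64 + 148728)/138) = 1/(31030 + (-19 + 512 + 17472 + 148728)/138) = 1/(31030 + (1/138)*166693) = 1/(31030 + 166693/138) = 1/(4448833/138) = 138/4448833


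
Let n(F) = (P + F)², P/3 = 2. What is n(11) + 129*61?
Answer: 8158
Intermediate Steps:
P = 6 (P = 3*2 = 6)
n(F) = (6 + F)²
n(11) + 129*61 = (6 + 11)² + 129*61 = 17² + 7869 = 289 + 7869 = 8158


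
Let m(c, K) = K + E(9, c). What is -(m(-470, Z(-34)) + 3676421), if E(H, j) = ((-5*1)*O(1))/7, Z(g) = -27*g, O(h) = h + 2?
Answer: -25741358/7 ≈ -3.6773e+6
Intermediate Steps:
O(h) = 2 + h
E(H, j) = -15/7 (E(H, j) = ((-5*1)*(2 + 1))/7 = -5*3*(1/7) = -15*1/7 = -15/7)
m(c, K) = -15/7 + K (m(c, K) = K - 15/7 = -15/7 + K)
-(m(-470, Z(-34)) + 3676421) = -((-15/7 - 27*(-34)) + 3676421) = -((-15/7 + 918) + 3676421) = -(6411/7 + 3676421) = -1*25741358/7 = -25741358/7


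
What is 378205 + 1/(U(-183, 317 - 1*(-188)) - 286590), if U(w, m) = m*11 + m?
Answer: 106097848649/280530 ≈ 3.7821e+5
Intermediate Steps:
U(w, m) = 12*m (U(w, m) = 11*m + m = 12*m)
378205 + 1/(U(-183, 317 - 1*(-188)) - 286590) = 378205 + 1/(12*(317 - 1*(-188)) - 286590) = 378205 + 1/(12*(317 + 188) - 286590) = 378205 + 1/(12*505 - 286590) = 378205 + 1/(6060 - 286590) = 378205 + 1/(-280530) = 378205 - 1/280530 = 106097848649/280530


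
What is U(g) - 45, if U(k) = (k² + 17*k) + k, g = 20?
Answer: 715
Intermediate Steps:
U(k) = k² + 18*k
U(g) - 45 = 20*(18 + 20) - 45 = 20*38 - 45 = 760 - 45 = 715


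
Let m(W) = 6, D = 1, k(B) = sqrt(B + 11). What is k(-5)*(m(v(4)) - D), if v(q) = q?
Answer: 5*sqrt(6) ≈ 12.247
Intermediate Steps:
k(B) = sqrt(11 + B)
k(-5)*(m(v(4)) - D) = sqrt(11 - 5)*(6 - 1*1) = sqrt(6)*(6 - 1) = sqrt(6)*5 = 5*sqrt(6)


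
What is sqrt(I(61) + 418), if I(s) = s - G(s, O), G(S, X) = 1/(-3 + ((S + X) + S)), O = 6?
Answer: sqrt(299370)/25 ≈ 21.886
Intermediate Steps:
G(S, X) = 1/(-3 + X + 2*S) (G(S, X) = 1/(-3 + (X + 2*S)) = 1/(-3 + X + 2*S))
I(s) = s - 1/(3 + 2*s) (I(s) = s - 1/(-3 + 6 + 2*s) = s - 1/(3 + 2*s))
sqrt(I(61) + 418) = sqrt((-1 + 61*(3 + 2*61))/(3 + 2*61) + 418) = sqrt((-1 + 61*(3 + 122))/(3 + 122) + 418) = sqrt((-1 + 61*125)/125 + 418) = sqrt((-1 + 7625)/125 + 418) = sqrt((1/125)*7624 + 418) = sqrt(7624/125 + 418) = sqrt(59874/125) = sqrt(299370)/25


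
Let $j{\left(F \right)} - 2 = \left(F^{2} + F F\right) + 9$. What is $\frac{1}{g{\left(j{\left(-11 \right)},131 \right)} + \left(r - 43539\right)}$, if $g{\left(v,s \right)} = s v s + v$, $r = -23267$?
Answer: $\frac{1}{4275180} \approx 2.3391 \cdot 10^{-7}$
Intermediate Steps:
$j{\left(F \right)} = 11 + 2 F^{2}$ ($j{\left(F \right)} = 2 + \left(\left(F^{2} + F F\right) + 9\right) = 2 + \left(\left(F^{2} + F^{2}\right) + 9\right) = 2 + \left(2 F^{2} + 9\right) = 2 + \left(9 + 2 F^{2}\right) = 11 + 2 F^{2}$)
$g{\left(v,s \right)} = v + v s^{2}$ ($g{\left(v,s \right)} = v s^{2} + v = v + v s^{2}$)
$\frac{1}{g{\left(j{\left(-11 \right)},131 \right)} + \left(r - 43539\right)} = \frac{1}{\left(11 + 2 \left(-11\right)^{2}\right) \left(1 + 131^{2}\right) - 66806} = \frac{1}{\left(11 + 2 \cdot 121\right) \left(1 + 17161\right) - 66806} = \frac{1}{\left(11 + 242\right) 17162 - 66806} = \frac{1}{253 \cdot 17162 - 66806} = \frac{1}{4341986 - 66806} = \frac{1}{4275180}$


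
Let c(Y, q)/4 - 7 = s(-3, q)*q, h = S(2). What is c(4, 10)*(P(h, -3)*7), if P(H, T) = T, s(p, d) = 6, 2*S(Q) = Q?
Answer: -5628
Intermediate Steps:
S(Q) = Q/2
h = 1 (h = (1/2)*2 = 1)
c(Y, q) = 28 + 24*q (c(Y, q) = 28 + 4*(6*q) = 28 + 24*q)
c(4, 10)*(P(h, -3)*7) = (28 + 24*10)*(-3*7) = (28 + 240)*(-21) = 268*(-21) = -5628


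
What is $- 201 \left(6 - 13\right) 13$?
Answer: $18291$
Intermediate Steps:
$- 201 \left(6 - 13\right) 13 = - 201 \left(\left(-7\right) 13\right) = \left(-201\right) \left(-91\right) = 18291$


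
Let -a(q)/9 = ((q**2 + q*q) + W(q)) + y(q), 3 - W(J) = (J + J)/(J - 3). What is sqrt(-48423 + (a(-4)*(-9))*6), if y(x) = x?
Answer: I*sqrt(1661709)/7 ≈ 184.15*I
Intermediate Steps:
W(J) = 3 - 2*J/(-3 + J) (W(J) = 3 - (J + J)/(J - 3) = 3 - 2*J/(-3 + J))
a(q) = -18*q**2 - 9*q - 9*(-9 + q)/(-3 + q) (a(q) = -9*(((q**2 + q*q) + (-9 + q)/(-3 + q)) + q) = -9*(((q**2 + q**2) + (-9 + q)/(-3 + q)) + q) = -9*((2*q**2 + (-9 + q)/(-3 + q)) + q) = -9*(q + 2*q**2 + (-9 + q)/(-3 + q)) = -18*q**2 - 9*q - 9*(-9 + q)/(-3 + q))
sqrt(-48423 + (a(-4)*(-9))*6) = sqrt(-48423 + ((9*(9 - 2*(-4)**3 + 2*(-4) + 5*(-4)**2)/(-3 - 4))*(-9))*6) = sqrt(-48423 + ((9*(9 - 2*(-64) - 8 + 5*16)/(-7))*(-9))*6) = sqrt(-48423 + ((9*(-1/7)*(9 + 128 - 8 + 80))*(-9))*6) = sqrt(-48423 + ((9*(-1/7)*209)*(-9))*6) = sqrt(-48423 - 1881/7*(-9)*6) = sqrt(-48423 + (16929/7)*6) = sqrt(-48423 + 101574/7) = sqrt(-237387/7) = I*sqrt(1661709)/7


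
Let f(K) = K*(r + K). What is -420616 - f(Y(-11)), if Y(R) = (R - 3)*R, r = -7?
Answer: -443254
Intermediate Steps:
Y(R) = R*(-3 + R) (Y(R) = (-3 + R)*R = R*(-3 + R))
f(K) = K*(-7 + K)
-420616 - f(Y(-11)) = -420616 - (-11*(-3 - 11))*(-7 - 11*(-3 - 11)) = -420616 - (-11*(-14))*(-7 - 11*(-14)) = -420616 - 154*(-7 + 154) = -420616 - 154*147 = -420616 - 1*22638 = -420616 - 22638 = -443254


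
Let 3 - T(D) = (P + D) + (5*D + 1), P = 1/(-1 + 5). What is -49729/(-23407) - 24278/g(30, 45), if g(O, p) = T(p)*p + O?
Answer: 4668297869/1127398155 ≈ 4.1408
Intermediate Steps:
P = ¼ (P = 1/4 = ¼ ≈ 0.25000)
T(D) = 7/4 - 6*D (T(D) = 3 - ((¼ + D) + (5*D + 1)) = 3 - ((¼ + D) + (1 + 5*D)) = 3 - (5/4 + 6*D) = 3 + (-5/4 - 6*D) = 7/4 - 6*D)
g(O, p) = O + p*(7/4 - 6*p) (g(O, p) = (7/4 - 6*p)*p + O = p*(7/4 - 6*p) + O = O + p*(7/4 - 6*p))
-49729/(-23407) - 24278/g(30, 45) = -49729/(-23407) - 24278/(30 - ¼*45*(-7 + 24*45)) = -49729*(-1/23407) - 24278/(30 - ¼*45*(-7 + 1080)) = 49729/23407 - 24278/(30 - ¼*45*1073) = 49729/23407 - 24278/(30 - 48285/4) = 49729/23407 - 24278/(-48165/4) = 49729/23407 - 24278*(-4/48165) = 49729/23407 + 97112/48165 = 4668297869/1127398155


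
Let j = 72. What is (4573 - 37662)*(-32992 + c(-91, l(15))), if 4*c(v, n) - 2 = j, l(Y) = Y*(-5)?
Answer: 2182120283/2 ≈ 1.0911e+9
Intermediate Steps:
l(Y) = -5*Y
c(v, n) = 37/2 (c(v, n) = 1/2 + (1/4)*72 = 1/2 + 18 = 37/2)
(4573 - 37662)*(-32992 + c(-91, l(15))) = (4573 - 37662)*(-32992 + 37/2) = -33089*(-65947/2) = 2182120283/2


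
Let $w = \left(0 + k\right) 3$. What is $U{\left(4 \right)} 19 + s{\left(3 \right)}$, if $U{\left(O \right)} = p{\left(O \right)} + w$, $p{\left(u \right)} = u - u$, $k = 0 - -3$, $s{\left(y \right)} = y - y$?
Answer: $171$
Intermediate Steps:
$s{\left(y \right)} = 0$
$k = 3$ ($k = 0 + 3 = 3$)
$p{\left(u \right)} = 0$
$w = 9$ ($w = \left(0 + 3\right) 3 = 3 \cdot 3 = 9$)
$U{\left(O \right)} = 9$ ($U{\left(O \right)} = 0 + 9 = 9$)
$U{\left(4 \right)} 19 + s{\left(3 \right)} = 9 \cdot 19 + 0 = 171 + 0 = 171$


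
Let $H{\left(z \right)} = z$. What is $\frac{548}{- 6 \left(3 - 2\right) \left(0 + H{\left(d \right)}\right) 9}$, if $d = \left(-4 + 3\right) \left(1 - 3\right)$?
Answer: $- \frac{137}{27} \approx -5.0741$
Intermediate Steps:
$d = 2$ ($d = \left(-1\right) \left(-2\right) = 2$)
$\frac{548}{- 6 \left(3 - 2\right) \left(0 + H{\left(d \right)}\right) 9} = \frac{548}{- 6 \left(3 - 2\right) \left(0 + 2\right) 9} = \frac{548}{- 6 \cdot 1 \cdot 2 \cdot 9} = \frac{548}{\left(-6\right) 2 \cdot 9} = \frac{548}{\left(-12\right) 9} = \frac{548}{-108} = 548 \left(- \frac{1}{108}\right) = - \frac{137}{27}$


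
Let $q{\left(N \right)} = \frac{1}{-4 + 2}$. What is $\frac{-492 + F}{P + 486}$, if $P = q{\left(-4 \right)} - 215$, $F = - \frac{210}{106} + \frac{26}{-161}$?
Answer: $- \frac{8433038}{4616353} \approx -1.8268$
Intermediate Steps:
$F = - \frac{18283}{8533}$ ($F = \left(-210\right) \frac{1}{106} + 26 \left(- \frac{1}{161}\right) = - \frac{105}{53} - \frac{26}{161} = - \frac{18283}{8533} \approx -2.1426$)
$q{\left(N \right)} = - \frac{1}{2}$ ($q{\left(N \right)} = \frac{1}{-2} = - \frac{1}{2}$)
$P = - \frac{431}{2}$ ($P = - \frac{1}{2} - 215 = - \frac{431}{2} \approx -215.5$)
$\frac{-492 + F}{P + 486} = \frac{-492 - \frac{18283}{8533}}{- \frac{431}{2} + 486} = - \frac{4216519}{8533 \cdot \frac{541}{2}} = \left(- \frac{4216519}{8533}\right) \frac{2}{541} = - \frac{8433038}{4616353}$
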